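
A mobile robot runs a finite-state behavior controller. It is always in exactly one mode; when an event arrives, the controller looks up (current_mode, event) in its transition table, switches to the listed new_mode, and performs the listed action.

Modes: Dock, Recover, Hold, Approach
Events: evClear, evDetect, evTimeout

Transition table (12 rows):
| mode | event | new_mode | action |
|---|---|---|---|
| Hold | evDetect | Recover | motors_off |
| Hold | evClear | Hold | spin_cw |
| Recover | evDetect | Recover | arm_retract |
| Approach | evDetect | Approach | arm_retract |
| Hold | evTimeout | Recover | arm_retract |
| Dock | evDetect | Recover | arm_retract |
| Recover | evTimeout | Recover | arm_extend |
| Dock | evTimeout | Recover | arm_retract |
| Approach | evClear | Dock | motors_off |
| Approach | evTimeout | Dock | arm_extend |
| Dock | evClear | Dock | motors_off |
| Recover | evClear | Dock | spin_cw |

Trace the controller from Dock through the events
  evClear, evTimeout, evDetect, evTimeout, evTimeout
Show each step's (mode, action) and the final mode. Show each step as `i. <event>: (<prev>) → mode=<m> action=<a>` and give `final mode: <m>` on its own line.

final mode: Recover

1. evClear: (Dock) → mode=Dock action=motors_off
2. evTimeout: (Dock) → mode=Recover action=arm_retract
3. evDetect: (Recover) → mode=Recover action=arm_retract
4. evTimeout: (Recover) → mode=Recover action=arm_extend
5. evTimeout: (Recover) → mode=Recover action=arm_extend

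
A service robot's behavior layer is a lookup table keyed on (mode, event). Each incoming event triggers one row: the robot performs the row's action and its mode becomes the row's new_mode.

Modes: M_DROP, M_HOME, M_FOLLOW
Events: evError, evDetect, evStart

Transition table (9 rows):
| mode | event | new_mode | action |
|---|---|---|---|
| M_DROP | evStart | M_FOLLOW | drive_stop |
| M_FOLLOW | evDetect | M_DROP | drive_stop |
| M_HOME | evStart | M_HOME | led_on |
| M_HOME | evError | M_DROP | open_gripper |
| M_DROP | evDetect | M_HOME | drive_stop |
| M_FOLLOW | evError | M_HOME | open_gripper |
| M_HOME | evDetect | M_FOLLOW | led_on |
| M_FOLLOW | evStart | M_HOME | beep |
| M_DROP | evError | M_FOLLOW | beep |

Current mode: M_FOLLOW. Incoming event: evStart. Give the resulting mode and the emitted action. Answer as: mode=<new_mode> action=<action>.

mode=M_HOME action=beep

current mode = M_FOLLOW; filter table to that mode:
  (M_FOLLOW, evDetect) → (M_DROP, drive_stop)
  (M_FOLLOW, evError) → (M_HOME, open_gripper)
  (M_FOLLOW, evStart) → (M_HOME, beep)  ← event matches
event = evStart selects (M_HOME, beep)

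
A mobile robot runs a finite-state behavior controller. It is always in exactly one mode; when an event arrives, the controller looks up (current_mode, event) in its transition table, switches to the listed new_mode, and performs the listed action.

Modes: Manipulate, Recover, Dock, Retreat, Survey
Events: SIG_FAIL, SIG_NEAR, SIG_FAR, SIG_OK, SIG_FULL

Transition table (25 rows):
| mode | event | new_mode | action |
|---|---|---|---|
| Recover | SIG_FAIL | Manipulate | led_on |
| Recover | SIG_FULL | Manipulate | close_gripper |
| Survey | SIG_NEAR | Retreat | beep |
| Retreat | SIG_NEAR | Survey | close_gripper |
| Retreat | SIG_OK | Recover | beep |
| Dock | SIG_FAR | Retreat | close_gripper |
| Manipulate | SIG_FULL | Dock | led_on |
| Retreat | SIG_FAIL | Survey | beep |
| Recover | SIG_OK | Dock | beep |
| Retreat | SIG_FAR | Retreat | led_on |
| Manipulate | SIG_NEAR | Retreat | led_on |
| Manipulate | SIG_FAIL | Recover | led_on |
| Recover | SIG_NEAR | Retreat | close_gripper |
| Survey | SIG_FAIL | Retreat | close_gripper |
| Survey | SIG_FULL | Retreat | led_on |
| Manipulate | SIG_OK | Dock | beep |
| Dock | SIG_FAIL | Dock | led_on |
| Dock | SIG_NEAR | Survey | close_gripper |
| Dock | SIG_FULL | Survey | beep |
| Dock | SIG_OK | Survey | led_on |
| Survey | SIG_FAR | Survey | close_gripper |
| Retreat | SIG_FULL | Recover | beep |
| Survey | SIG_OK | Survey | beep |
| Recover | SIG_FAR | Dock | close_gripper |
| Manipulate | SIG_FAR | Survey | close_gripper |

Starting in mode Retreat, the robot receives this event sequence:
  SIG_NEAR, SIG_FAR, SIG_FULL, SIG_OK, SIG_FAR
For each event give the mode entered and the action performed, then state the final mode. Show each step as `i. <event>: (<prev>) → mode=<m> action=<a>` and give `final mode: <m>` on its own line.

final mode: Dock

1. SIG_NEAR: (Retreat) → mode=Survey action=close_gripper
2. SIG_FAR: (Survey) → mode=Survey action=close_gripper
3. SIG_FULL: (Survey) → mode=Retreat action=led_on
4. SIG_OK: (Retreat) → mode=Recover action=beep
5. SIG_FAR: (Recover) → mode=Dock action=close_gripper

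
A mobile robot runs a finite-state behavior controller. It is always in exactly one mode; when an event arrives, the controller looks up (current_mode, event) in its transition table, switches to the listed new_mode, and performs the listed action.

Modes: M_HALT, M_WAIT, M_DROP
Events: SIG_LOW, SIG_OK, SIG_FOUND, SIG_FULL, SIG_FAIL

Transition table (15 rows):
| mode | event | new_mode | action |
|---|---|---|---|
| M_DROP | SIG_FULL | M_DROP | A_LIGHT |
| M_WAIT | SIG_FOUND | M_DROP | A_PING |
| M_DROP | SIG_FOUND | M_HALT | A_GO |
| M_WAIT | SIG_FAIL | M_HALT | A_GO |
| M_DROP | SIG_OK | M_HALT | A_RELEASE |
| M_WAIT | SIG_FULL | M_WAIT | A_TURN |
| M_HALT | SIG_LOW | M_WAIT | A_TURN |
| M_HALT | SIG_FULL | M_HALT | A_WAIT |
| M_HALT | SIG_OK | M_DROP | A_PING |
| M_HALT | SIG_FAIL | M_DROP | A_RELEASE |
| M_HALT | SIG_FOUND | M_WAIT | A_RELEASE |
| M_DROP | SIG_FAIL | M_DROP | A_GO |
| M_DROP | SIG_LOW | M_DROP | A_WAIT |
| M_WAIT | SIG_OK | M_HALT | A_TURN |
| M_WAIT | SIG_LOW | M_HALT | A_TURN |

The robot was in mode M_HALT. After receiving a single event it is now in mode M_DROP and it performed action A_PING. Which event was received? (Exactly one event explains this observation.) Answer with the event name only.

SIG_OK

try SIG_LOW: (M_HALT, SIG_LOW) → (M_WAIT, A_TURN)
try SIG_OK: (M_HALT, SIG_OK) → (M_DROP, A_PING)  ← matches
try SIG_FOUND: (M_HALT, SIG_FOUND) → (M_WAIT, A_RELEASE)
try SIG_FULL: (M_HALT, SIG_FULL) → (M_HALT, A_WAIT)
try SIG_FAIL: (M_HALT, SIG_FAIL) → (M_DROP, A_RELEASE)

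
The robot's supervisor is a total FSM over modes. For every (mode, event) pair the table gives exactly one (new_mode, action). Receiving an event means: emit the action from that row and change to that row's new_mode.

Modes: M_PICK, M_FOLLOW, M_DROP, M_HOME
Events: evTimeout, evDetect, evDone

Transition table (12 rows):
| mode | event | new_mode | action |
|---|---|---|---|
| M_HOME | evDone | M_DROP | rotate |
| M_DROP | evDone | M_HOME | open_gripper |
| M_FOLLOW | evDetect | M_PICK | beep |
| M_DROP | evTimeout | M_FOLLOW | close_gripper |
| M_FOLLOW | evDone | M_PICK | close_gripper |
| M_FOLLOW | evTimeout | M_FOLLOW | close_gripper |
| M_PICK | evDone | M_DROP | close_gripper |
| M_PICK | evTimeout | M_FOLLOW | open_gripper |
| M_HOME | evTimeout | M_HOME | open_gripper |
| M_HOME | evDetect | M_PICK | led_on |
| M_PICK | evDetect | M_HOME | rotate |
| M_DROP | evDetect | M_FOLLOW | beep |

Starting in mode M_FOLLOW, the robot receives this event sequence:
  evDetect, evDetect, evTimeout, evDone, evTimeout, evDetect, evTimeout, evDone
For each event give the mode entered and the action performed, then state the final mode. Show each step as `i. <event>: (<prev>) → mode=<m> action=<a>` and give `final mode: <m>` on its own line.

final mode: M_PICK

1. evDetect: (M_FOLLOW) → mode=M_PICK action=beep
2. evDetect: (M_PICK) → mode=M_HOME action=rotate
3. evTimeout: (M_HOME) → mode=M_HOME action=open_gripper
4. evDone: (M_HOME) → mode=M_DROP action=rotate
5. evTimeout: (M_DROP) → mode=M_FOLLOW action=close_gripper
6. evDetect: (M_FOLLOW) → mode=M_PICK action=beep
7. evTimeout: (M_PICK) → mode=M_FOLLOW action=open_gripper
8. evDone: (M_FOLLOW) → mode=M_PICK action=close_gripper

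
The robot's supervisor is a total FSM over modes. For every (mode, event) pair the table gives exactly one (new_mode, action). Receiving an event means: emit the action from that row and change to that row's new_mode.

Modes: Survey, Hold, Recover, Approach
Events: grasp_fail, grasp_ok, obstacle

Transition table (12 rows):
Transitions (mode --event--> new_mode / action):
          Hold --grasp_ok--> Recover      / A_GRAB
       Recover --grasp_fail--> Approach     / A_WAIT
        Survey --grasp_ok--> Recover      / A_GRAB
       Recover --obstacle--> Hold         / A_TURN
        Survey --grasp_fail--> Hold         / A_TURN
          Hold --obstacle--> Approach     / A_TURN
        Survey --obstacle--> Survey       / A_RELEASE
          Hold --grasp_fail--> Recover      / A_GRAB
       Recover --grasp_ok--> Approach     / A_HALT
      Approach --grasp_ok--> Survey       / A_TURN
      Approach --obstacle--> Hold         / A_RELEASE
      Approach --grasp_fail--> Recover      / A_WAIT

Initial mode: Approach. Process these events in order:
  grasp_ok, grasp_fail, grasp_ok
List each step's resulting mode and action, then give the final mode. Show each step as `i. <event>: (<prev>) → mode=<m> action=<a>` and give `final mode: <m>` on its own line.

1. grasp_ok: (Approach) → mode=Survey action=A_TURN
2. grasp_fail: (Survey) → mode=Hold action=A_TURN
3. grasp_ok: (Hold) → mode=Recover action=A_GRAB

final mode: Recover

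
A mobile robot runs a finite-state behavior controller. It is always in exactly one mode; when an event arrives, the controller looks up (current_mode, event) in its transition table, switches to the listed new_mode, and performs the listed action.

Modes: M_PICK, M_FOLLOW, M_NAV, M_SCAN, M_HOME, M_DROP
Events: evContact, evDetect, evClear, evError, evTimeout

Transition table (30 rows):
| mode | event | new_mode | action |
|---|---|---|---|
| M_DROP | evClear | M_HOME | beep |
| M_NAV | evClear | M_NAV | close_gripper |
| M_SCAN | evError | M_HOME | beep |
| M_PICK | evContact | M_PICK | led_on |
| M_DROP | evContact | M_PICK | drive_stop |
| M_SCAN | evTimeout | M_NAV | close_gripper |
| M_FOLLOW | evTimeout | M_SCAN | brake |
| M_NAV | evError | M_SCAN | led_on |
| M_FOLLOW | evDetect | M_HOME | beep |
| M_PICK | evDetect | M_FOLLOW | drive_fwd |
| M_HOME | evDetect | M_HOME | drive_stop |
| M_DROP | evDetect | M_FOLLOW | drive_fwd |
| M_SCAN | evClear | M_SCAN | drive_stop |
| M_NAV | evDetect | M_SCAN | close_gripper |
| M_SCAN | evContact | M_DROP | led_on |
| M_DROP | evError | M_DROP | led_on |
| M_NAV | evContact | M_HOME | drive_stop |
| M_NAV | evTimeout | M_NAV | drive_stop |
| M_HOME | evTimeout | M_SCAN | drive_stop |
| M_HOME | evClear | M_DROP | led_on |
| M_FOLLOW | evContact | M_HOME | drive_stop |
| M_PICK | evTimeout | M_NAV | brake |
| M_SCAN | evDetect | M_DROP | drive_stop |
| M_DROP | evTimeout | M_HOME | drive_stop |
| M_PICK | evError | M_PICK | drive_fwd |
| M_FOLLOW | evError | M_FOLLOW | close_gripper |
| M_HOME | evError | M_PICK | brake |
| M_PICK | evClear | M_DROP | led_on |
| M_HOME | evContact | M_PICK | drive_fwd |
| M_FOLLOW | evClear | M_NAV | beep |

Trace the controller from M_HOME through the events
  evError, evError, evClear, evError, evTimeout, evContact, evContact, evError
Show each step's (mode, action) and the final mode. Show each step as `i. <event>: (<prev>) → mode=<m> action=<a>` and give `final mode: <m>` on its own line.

final mode: M_PICK

1. evError: (M_HOME) → mode=M_PICK action=brake
2. evError: (M_PICK) → mode=M_PICK action=drive_fwd
3. evClear: (M_PICK) → mode=M_DROP action=led_on
4. evError: (M_DROP) → mode=M_DROP action=led_on
5. evTimeout: (M_DROP) → mode=M_HOME action=drive_stop
6. evContact: (M_HOME) → mode=M_PICK action=drive_fwd
7. evContact: (M_PICK) → mode=M_PICK action=led_on
8. evError: (M_PICK) → mode=M_PICK action=drive_fwd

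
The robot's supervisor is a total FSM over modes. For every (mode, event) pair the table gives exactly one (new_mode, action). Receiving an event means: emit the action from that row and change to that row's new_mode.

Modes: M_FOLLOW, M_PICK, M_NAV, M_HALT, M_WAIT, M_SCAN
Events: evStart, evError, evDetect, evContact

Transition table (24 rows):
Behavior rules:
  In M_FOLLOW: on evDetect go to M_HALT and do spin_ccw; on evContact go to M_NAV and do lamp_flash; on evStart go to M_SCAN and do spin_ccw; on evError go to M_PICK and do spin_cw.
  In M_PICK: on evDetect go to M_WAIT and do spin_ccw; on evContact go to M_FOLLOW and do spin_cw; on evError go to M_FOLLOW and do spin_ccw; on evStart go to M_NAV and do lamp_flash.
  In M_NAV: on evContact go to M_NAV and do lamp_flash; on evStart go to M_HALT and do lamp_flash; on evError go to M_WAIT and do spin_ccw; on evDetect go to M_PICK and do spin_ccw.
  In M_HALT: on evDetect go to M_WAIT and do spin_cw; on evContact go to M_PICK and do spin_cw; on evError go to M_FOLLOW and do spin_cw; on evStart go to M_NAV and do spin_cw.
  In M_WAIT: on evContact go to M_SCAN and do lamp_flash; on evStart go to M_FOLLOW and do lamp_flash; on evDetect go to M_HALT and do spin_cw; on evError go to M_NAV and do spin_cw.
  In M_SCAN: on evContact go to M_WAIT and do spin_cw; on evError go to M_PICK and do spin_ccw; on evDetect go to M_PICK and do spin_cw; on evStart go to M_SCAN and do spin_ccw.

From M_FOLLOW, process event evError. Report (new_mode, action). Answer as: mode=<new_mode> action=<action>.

mode=M_PICK action=spin_cw

current mode = M_FOLLOW; filter table to that mode:
  (M_FOLLOW, evDetect) → (M_HALT, spin_ccw)
  (M_FOLLOW, evContact) → (M_NAV, lamp_flash)
  (M_FOLLOW, evStart) → (M_SCAN, spin_ccw)
  (M_FOLLOW, evError) → (M_PICK, spin_cw)  ← event matches
event = evError selects (M_PICK, spin_cw)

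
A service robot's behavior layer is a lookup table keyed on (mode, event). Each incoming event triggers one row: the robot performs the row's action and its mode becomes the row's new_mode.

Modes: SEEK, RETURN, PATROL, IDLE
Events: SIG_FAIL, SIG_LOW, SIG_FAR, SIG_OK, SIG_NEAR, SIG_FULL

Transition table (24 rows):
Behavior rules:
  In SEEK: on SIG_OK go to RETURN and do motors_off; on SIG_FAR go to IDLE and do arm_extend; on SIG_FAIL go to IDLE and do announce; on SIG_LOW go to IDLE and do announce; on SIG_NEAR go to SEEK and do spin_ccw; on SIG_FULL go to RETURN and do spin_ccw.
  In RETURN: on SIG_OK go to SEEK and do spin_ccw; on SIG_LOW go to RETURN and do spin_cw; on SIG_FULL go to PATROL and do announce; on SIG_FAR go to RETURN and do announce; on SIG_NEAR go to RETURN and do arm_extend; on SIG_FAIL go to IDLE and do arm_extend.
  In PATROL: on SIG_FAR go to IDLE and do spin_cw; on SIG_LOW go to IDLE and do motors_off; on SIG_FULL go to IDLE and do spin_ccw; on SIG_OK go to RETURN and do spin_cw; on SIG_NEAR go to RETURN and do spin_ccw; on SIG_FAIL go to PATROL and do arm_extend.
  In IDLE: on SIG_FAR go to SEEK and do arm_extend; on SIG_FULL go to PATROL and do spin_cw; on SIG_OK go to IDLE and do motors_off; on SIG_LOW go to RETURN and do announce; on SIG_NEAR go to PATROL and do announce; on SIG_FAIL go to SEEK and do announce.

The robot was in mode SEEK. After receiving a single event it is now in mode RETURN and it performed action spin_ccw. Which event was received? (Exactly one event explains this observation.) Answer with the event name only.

SIG_FULL

try SIG_FAIL: (SEEK, SIG_FAIL) → (IDLE, announce)
try SIG_LOW: (SEEK, SIG_LOW) → (IDLE, announce)
try SIG_FAR: (SEEK, SIG_FAR) → (IDLE, arm_extend)
try SIG_OK: (SEEK, SIG_OK) → (RETURN, motors_off)
try SIG_NEAR: (SEEK, SIG_NEAR) → (SEEK, spin_ccw)
try SIG_FULL: (SEEK, SIG_FULL) → (RETURN, spin_ccw)  ← matches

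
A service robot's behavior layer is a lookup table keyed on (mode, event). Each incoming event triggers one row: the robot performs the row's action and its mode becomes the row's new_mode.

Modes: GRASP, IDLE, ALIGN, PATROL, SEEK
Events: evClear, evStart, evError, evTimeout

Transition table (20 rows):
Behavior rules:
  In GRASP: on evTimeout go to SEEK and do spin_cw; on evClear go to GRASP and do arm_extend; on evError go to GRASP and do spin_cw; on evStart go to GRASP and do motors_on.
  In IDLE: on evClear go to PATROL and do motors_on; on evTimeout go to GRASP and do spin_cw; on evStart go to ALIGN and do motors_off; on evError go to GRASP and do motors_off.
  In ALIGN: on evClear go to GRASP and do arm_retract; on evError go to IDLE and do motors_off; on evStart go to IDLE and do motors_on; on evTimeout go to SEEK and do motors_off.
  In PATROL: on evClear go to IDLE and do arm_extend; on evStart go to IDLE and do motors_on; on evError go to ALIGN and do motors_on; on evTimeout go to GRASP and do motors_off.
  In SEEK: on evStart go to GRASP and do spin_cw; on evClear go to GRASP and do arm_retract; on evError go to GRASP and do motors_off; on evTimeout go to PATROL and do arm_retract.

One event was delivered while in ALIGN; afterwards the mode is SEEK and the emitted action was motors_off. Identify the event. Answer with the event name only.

evTimeout

try evClear: (ALIGN, evClear) → (GRASP, arm_retract)
try evStart: (ALIGN, evStart) → (IDLE, motors_on)
try evError: (ALIGN, evError) → (IDLE, motors_off)
try evTimeout: (ALIGN, evTimeout) → (SEEK, motors_off)  ← matches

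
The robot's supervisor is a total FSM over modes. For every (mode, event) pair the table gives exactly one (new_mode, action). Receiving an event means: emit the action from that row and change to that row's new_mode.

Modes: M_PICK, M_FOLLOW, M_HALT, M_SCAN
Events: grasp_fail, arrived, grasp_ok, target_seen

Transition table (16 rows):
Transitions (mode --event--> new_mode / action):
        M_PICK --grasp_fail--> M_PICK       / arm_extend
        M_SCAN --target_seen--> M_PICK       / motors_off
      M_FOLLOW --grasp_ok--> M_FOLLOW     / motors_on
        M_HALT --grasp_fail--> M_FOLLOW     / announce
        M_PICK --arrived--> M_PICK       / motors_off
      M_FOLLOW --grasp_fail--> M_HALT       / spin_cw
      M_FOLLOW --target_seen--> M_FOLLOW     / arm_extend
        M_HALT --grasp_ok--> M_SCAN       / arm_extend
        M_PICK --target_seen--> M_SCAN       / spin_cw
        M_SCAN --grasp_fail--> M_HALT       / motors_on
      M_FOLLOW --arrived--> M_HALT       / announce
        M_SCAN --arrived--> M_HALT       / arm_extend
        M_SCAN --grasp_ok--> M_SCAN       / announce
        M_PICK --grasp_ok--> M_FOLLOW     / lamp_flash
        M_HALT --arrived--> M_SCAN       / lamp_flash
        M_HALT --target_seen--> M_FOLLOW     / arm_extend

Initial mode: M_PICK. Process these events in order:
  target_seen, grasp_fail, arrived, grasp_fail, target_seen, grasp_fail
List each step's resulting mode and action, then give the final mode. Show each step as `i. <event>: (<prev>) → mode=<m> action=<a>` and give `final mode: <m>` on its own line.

1. target_seen: (M_PICK) → mode=M_SCAN action=spin_cw
2. grasp_fail: (M_SCAN) → mode=M_HALT action=motors_on
3. arrived: (M_HALT) → mode=M_SCAN action=lamp_flash
4. grasp_fail: (M_SCAN) → mode=M_HALT action=motors_on
5. target_seen: (M_HALT) → mode=M_FOLLOW action=arm_extend
6. grasp_fail: (M_FOLLOW) → mode=M_HALT action=spin_cw

final mode: M_HALT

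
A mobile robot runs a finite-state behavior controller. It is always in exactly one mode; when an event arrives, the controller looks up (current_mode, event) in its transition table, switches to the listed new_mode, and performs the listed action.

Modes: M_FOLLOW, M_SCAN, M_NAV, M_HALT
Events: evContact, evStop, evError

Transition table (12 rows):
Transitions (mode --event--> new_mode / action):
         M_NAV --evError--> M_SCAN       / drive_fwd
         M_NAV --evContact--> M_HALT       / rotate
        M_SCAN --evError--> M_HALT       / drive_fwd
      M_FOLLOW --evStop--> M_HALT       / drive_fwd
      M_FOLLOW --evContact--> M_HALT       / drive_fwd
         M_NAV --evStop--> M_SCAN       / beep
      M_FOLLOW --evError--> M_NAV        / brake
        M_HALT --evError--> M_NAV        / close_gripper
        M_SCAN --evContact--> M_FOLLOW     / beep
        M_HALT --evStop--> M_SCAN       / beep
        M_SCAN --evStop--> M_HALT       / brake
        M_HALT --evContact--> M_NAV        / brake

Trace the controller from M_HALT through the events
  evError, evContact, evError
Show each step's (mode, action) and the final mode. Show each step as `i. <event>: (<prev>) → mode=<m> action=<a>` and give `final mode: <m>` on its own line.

final mode: M_NAV

1. evError: (M_HALT) → mode=M_NAV action=close_gripper
2. evContact: (M_NAV) → mode=M_HALT action=rotate
3. evError: (M_HALT) → mode=M_NAV action=close_gripper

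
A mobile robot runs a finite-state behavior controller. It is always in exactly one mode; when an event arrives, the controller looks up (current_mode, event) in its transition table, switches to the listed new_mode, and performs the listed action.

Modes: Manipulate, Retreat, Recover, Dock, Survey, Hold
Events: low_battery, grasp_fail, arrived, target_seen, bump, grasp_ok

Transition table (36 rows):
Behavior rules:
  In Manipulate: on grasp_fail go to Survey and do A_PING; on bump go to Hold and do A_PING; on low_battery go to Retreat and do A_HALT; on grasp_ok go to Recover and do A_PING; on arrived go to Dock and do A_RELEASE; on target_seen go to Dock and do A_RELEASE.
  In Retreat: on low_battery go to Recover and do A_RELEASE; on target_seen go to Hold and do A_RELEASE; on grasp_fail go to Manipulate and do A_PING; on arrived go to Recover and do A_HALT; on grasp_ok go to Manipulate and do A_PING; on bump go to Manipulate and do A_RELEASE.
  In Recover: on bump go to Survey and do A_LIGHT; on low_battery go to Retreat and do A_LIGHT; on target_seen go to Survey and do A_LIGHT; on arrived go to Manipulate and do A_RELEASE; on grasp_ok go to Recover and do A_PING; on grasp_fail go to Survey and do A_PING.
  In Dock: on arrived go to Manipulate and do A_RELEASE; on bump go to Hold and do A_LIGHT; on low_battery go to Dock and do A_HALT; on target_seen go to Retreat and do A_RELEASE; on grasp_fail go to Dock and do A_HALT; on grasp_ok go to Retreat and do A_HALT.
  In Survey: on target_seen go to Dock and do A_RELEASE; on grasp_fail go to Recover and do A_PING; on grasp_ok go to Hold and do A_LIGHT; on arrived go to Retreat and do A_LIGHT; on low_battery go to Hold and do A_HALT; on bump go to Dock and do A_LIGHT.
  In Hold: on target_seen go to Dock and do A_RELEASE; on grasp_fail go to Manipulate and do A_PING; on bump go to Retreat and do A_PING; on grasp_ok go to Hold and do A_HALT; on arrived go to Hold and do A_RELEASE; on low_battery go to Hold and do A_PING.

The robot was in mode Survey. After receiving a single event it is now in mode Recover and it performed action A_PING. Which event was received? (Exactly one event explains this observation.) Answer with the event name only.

try low_battery: (Survey, low_battery) → (Hold, A_HALT)
try grasp_fail: (Survey, grasp_fail) → (Recover, A_PING)  ← matches
try arrived: (Survey, arrived) → (Retreat, A_LIGHT)
try target_seen: (Survey, target_seen) → (Dock, A_RELEASE)
try bump: (Survey, bump) → (Dock, A_LIGHT)
try grasp_ok: (Survey, grasp_ok) → (Hold, A_LIGHT)

grasp_fail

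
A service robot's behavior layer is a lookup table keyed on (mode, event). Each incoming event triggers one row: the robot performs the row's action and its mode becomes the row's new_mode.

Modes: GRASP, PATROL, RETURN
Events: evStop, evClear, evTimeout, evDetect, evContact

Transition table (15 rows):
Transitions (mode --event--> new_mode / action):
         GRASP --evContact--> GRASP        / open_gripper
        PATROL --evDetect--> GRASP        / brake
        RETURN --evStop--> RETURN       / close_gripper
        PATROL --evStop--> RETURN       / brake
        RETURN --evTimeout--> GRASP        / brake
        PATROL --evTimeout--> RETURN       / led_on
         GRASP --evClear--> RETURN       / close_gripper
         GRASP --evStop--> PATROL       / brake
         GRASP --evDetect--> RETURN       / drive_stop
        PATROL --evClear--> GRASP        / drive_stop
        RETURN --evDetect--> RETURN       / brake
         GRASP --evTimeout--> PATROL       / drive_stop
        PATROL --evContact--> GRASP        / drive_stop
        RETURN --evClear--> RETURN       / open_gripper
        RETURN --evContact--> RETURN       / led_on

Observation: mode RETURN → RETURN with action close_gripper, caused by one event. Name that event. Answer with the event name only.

try evStop: (RETURN, evStop) → (RETURN, close_gripper)  ← matches
try evClear: (RETURN, evClear) → (RETURN, open_gripper)
try evTimeout: (RETURN, evTimeout) → (GRASP, brake)
try evDetect: (RETURN, evDetect) → (RETURN, brake)
try evContact: (RETURN, evContact) → (RETURN, led_on)

evStop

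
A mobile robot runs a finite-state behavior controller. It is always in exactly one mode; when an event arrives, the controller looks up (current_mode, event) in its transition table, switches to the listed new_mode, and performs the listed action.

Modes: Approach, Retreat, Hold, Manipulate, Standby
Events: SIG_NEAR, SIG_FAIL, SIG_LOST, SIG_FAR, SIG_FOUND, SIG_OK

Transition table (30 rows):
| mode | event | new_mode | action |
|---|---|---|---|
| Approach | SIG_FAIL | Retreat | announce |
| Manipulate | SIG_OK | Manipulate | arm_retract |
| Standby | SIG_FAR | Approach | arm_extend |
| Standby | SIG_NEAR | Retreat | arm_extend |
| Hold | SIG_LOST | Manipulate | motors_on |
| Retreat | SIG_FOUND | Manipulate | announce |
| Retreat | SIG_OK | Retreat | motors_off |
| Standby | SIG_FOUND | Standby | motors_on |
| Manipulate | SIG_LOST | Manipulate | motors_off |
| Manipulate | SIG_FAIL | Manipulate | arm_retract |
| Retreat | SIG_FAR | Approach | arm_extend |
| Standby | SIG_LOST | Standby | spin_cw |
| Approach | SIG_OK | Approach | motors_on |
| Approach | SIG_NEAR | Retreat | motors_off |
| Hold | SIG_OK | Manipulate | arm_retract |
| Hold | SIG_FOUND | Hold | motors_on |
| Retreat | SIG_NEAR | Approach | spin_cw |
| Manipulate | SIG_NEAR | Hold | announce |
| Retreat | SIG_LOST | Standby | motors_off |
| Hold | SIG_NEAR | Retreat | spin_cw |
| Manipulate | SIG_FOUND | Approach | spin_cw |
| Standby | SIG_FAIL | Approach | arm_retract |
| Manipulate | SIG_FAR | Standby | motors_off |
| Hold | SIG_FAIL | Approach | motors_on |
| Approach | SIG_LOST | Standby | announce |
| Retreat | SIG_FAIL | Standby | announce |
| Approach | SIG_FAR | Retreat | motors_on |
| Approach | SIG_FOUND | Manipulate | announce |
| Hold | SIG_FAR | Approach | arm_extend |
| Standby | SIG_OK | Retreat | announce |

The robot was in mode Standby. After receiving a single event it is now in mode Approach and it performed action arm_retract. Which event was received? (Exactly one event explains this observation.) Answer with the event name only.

SIG_FAIL

try SIG_NEAR: (Standby, SIG_NEAR) → (Retreat, arm_extend)
try SIG_FAIL: (Standby, SIG_FAIL) → (Approach, arm_retract)  ← matches
try SIG_LOST: (Standby, SIG_LOST) → (Standby, spin_cw)
try SIG_FAR: (Standby, SIG_FAR) → (Approach, arm_extend)
try SIG_FOUND: (Standby, SIG_FOUND) → (Standby, motors_on)
try SIG_OK: (Standby, SIG_OK) → (Retreat, announce)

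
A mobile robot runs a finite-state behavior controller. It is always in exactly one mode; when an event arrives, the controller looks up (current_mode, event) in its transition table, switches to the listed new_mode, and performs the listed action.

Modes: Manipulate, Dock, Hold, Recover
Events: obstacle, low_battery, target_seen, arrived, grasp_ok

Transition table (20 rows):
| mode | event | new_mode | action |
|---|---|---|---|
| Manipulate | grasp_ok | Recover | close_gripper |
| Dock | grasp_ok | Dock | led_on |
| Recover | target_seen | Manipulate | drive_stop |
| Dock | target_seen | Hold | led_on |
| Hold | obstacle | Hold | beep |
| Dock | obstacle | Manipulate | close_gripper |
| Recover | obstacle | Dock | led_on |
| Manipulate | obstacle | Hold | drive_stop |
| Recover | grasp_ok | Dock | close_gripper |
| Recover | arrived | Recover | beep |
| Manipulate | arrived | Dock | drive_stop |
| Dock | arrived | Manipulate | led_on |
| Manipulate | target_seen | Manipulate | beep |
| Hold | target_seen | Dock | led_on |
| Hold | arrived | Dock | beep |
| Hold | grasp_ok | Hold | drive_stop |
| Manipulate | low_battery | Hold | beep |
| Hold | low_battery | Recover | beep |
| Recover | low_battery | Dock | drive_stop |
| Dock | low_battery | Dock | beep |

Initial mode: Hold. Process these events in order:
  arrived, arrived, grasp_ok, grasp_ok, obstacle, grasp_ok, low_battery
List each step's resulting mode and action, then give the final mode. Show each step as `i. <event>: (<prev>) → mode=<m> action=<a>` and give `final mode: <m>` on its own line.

1. arrived: (Hold) → mode=Dock action=beep
2. arrived: (Dock) → mode=Manipulate action=led_on
3. grasp_ok: (Manipulate) → mode=Recover action=close_gripper
4. grasp_ok: (Recover) → mode=Dock action=close_gripper
5. obstacle: (Dock) → mode=Manipulate action=close_gripper
6. grasp_ok: (Manipulate) → mode=Recover action=close_gripper
7. low_battery: (Recover) → mode=Dock action=drive_stop

final mode: Dock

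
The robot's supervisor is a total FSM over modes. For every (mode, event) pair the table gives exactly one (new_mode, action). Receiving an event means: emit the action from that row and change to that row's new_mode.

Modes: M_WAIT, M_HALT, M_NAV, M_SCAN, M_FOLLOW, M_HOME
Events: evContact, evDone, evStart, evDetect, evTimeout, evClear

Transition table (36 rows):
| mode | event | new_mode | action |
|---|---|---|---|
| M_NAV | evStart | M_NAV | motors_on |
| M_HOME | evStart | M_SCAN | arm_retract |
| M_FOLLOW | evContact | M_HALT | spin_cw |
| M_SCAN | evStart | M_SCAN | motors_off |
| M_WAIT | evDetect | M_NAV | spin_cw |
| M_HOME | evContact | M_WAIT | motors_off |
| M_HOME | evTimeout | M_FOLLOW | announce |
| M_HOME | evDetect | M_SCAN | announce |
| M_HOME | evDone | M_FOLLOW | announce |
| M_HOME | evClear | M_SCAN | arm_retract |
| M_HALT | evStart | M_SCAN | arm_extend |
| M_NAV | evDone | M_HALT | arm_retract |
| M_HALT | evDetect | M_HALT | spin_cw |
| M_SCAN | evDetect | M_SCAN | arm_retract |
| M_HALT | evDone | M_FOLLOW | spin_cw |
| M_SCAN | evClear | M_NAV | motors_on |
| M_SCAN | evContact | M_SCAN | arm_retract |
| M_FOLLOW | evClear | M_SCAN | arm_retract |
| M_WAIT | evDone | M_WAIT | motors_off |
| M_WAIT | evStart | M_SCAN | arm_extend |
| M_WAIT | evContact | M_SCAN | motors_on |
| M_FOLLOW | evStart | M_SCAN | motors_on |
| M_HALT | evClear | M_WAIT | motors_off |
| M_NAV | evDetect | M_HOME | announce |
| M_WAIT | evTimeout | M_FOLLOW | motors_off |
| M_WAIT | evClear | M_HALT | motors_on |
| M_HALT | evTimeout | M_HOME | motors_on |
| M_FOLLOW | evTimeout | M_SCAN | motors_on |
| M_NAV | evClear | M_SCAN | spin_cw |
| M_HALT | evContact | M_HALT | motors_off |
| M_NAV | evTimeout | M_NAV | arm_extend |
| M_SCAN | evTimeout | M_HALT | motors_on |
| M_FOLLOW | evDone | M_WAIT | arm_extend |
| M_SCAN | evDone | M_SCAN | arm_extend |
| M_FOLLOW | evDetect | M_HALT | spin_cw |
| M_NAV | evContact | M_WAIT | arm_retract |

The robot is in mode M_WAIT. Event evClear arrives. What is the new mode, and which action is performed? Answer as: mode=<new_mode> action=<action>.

current mode = M_WAIT; filter table to that mode:
  (M_WAIT, evDetect) → (M_NAV, spin_cw)
  (M_WAIT, evDone) → (M_WAIT, motors_off)
  (M_WAIT, evStart) → (M_SCAN, arm_extend)
  (M_WAIT, evContact) → (M_SCAN, motors_on)
  (M_WAIT, evTimeout) → (M_FOLLOW, motors_off)
  (M_WAIT, evClear) → (M_HALT, motors_on)  ← event matches
event = evClear selects (M_HALT, motors_on)

mode=M_HALT action=motors_on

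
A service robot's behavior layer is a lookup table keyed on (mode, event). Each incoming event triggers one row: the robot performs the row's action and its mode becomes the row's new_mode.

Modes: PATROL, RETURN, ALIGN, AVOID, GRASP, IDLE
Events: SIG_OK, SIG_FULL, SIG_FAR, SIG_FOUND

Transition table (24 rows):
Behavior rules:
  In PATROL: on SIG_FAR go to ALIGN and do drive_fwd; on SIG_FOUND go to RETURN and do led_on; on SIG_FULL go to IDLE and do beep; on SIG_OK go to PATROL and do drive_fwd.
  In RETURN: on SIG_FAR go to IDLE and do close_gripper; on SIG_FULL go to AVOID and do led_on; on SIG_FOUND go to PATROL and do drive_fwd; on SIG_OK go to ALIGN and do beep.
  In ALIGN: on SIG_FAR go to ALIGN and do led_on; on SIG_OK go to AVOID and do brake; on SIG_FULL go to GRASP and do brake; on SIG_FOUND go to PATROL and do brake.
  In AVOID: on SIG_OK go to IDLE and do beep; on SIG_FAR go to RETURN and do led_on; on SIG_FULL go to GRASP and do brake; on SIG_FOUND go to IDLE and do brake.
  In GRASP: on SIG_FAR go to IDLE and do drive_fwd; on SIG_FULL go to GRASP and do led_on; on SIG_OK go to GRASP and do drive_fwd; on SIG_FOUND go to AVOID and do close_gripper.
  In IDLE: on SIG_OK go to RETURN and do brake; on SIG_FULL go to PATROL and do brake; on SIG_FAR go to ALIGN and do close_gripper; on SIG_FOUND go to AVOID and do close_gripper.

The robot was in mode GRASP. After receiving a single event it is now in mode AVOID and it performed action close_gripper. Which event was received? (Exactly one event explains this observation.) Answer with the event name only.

try SIG_OK: (GRASP, SIG_OK) → (GRASP, drive_fwd)
try SIG_FULL: (GRASP, SIG_FULL) → (GRASP, led_on)
try SIG_FAR: (GRASP, SIG_FAR) → (IDLE, drive_fwd)
try SIG_FOUND: (GRASP, SIG_FOUND) → (AVOID, close_gripper)  ← matches

SIG_FOUND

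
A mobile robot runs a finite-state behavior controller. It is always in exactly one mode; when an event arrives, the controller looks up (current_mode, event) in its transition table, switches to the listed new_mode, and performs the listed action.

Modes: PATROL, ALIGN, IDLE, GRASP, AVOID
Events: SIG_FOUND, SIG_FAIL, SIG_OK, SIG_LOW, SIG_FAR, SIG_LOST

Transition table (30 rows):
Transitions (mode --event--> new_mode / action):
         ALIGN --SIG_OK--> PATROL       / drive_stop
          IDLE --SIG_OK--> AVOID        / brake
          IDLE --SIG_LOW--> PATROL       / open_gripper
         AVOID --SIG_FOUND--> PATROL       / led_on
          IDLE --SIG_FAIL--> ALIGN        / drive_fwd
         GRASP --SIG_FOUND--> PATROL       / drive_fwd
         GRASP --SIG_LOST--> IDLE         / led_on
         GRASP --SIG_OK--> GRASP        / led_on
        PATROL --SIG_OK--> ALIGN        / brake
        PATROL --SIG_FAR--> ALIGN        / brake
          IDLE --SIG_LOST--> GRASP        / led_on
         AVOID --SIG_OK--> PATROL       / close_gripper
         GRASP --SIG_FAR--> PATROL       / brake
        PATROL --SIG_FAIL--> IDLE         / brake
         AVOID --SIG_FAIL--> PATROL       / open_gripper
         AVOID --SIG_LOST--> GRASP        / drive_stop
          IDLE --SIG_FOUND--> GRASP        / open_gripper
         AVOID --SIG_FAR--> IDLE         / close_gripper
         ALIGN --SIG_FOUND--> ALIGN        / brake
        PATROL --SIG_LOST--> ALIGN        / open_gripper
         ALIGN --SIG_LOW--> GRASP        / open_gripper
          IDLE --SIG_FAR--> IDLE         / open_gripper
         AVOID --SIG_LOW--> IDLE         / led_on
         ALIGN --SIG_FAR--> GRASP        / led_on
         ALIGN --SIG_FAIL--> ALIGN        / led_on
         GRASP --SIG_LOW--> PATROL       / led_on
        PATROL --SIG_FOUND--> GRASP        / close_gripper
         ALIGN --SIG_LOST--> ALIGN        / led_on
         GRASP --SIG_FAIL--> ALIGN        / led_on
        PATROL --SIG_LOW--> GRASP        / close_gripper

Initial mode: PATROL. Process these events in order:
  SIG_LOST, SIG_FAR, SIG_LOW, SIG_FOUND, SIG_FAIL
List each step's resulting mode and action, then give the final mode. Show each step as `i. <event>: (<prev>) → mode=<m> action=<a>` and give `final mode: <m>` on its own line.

final mode: ALIGN

1. SIG_LOST: (PATROL) → mode=ALIGN action=open_gripper
2. SIG_FAR: (ALIGN) → mode=GRASP action=led_on
3. SIG_LOW: (GRASP) → mode=PATROL action=led_on
4. SIG_FOUND: (PATROL) → mode=GRASP action=close_gripper
5. SIG_FAIL: (GRASP) → mode=ALIGN action=led_on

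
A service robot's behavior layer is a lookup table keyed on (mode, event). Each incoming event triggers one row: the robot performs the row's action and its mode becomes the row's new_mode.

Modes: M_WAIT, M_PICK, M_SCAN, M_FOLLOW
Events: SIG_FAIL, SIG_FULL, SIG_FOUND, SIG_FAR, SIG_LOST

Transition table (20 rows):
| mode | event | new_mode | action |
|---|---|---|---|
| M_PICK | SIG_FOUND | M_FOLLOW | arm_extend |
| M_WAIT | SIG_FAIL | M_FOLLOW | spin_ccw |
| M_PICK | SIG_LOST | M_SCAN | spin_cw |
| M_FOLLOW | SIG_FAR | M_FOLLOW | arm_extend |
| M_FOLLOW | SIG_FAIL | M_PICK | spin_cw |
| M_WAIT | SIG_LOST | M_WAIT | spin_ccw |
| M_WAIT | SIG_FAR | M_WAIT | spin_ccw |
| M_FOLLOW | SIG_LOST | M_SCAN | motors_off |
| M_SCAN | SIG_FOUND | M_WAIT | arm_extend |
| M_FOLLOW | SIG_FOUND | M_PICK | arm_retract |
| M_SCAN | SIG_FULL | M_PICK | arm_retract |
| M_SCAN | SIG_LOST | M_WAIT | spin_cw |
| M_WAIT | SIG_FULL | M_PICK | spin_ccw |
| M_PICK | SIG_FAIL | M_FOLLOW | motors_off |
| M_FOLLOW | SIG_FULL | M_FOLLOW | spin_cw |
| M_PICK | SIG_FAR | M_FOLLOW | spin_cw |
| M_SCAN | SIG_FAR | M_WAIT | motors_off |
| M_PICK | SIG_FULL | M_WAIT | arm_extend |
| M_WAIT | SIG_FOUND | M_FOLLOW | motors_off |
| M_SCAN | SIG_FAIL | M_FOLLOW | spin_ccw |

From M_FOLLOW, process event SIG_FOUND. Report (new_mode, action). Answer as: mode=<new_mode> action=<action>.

mode=M_PICK action=arm_retract

current mode = M_FOLLOW; filter table to that mode:
  (M_FOLLOW, SIG_FAR) → (M_FOLLOW, arm_extend)
  (M_FOLLOW, SIG_FAIL) → (M_PICK, spin_cw)
  (M_FOLLOW, SIG_LOST) → (M_SCAN, motors_off)
  (M_FOLLOW, SIG_FOUND) → (M_PICK, arm_retract)  ← event matches
  (M_FOLLOW, SIG_FULL) → (M_FOLLOW, spin_cw)
event = SIG_FOUND selects (M_PICK, arm_retract)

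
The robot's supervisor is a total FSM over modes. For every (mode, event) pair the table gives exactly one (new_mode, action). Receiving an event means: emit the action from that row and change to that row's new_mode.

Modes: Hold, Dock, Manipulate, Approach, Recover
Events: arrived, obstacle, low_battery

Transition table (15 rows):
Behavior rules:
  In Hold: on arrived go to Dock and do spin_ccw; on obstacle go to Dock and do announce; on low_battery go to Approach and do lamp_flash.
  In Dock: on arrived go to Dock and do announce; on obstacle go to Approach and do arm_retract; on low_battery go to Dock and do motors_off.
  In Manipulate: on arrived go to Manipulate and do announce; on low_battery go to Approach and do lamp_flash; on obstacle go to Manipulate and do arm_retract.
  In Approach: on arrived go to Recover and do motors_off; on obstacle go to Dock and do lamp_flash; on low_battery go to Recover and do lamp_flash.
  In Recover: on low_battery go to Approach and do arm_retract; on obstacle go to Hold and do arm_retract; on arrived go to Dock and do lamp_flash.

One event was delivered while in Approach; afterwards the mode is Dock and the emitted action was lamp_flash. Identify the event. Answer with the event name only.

try arrived: (Approach, arrived) → (Recover, motors_off)
try obstacle: (Approach, obstacle) → (Dock, lamp_flash)  ← matches
try low_battery: (Approach, low_battery) → (Recover, lamp_flash)

obstacle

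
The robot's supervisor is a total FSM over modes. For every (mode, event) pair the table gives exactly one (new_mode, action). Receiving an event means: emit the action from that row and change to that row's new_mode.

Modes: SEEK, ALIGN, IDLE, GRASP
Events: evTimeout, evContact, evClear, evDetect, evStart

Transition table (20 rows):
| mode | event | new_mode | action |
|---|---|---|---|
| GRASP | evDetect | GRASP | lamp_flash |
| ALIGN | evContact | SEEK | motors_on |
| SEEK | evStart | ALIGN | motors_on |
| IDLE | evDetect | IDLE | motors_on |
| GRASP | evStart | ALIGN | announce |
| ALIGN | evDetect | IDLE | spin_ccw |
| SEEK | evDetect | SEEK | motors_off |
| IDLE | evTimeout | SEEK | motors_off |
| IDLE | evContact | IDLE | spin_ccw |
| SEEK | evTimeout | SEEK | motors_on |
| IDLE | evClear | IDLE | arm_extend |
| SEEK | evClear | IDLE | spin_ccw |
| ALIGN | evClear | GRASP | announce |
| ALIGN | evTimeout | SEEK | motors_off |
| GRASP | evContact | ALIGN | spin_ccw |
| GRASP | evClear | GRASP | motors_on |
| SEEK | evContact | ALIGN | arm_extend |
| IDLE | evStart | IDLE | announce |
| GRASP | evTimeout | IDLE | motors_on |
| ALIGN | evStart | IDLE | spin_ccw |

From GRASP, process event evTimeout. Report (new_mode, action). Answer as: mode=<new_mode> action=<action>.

current mode = GRASP; filter table to that mode:
  (GRASP, evDetect) → (GRASP, lamp_flash)
  (GRASP, evStart) → (ALIGN, announce)
  (GRASP, evContact) → (ALIGN, spin_ccw)
  (GRASP, evClear) → (GRASP, motors_on)
  (GRASP, evTimeout) → (IDLE, motors_on)  ← event matches
event = evTimeout selects (IDLE, motors_on)

mode=IDLE action=motors_on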